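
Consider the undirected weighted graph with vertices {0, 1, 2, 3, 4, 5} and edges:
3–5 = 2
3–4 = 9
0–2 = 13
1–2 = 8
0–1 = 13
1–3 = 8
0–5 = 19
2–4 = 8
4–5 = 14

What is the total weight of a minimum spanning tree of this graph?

39

Sort edges by weight, then run Kruskal:
3–5 (2): add — endpoints in different components.
1–2 (8): add — endpoints in different components.
1–3 (8): add — endpoints in different components.
2–4 (8): add — endpoints in different components.
3–4 (9): skip — 3 and 4 already connected.
0–1 (13): add — endpoints in different components.
MST edges: 3–5, 1–2, 1–3, 2–4, 0–1; total weight 2+8+8+8+13 = 39.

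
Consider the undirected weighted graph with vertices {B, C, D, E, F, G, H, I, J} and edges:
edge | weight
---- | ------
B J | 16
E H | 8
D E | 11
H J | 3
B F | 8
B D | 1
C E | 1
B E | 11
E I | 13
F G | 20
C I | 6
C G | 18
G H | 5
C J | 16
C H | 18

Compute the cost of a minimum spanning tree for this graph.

43

Kruskal's algorithm — process edges by increasing weight (ties by edge label):
B D (1): add — endpoints in different components.
C E (1): add — endpoints in different components.
H J (3): add — endpoints in different components.
G H (5): add — endpoints in different components.
C I (6): add — endpoints in different components.
B F (8): add — endpoints in different components.
E H (8): add — endpoints in different components.
B E (11): add — endpoints in different components.
MST edges: B D, C E, H J, G H, C I, B F, E H, B E; total weight 1+1+3+5+6+8+8+11 = 43.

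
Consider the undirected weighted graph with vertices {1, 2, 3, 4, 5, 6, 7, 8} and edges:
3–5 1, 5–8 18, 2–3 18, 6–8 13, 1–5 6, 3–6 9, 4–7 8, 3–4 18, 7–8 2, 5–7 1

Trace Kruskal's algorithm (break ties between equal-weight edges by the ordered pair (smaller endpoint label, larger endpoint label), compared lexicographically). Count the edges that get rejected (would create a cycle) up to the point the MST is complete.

1

Kruskal's algorithm — process edges by increasing weight (ties by edge label):
3–5 (1): add — endpoints in different components.
5–7 (1): add — endpoints in different components.
7–8 (2): add — endpoints in different components.
1–5 (6): add — endpoints in different components.
4–7 (8): add — endpoints in different components.
3–6 (9): add — endpoints in different components.
6–8 (13): skip — 6 and 8 already connected.
2–3 (18): add — endpoints in different components.
Edges rejected before the tree was complete: 1.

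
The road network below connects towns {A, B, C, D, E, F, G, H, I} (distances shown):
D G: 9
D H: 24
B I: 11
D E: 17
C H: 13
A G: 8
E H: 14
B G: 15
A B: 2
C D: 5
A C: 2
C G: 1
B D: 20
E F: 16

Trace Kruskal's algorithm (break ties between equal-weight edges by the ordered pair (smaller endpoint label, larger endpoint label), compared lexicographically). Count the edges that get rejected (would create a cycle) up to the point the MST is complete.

Sort edges by weight, then run Kruskal:
C G (1): add — endpoints in different components.
A B (2): add — endpoints in different components.
A C (2): add — endpoints in different components.
C D (5): add — endpoints in different components.
A G (8): skip — A and G already connected.
D G (9): skip — D and G already connected.
B I (11): add — endpoints in different components.
C H (13): add — endpoints in different components.
E H (14): add — endpoints in different components.
B G (15): skip — B and G already connected.
E F (16): add — endpoints in different components.
Edges rejected before the tree was complete: 3.

3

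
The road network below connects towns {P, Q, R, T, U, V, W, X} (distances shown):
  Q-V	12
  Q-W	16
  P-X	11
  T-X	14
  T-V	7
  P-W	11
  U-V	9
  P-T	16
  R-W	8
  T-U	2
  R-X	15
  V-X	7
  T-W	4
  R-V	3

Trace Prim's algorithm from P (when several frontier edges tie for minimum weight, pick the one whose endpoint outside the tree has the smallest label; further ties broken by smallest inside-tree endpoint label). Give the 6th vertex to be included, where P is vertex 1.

R

Prim's algorithm from P:
Step 1: frontier [P-W 11, P-X 11, P-T 16] → take P-W (11); add W.
Step 2: frontier [P-X 11, P-T 16, T-W 4, R-W 8, Q-W 16] → take T-W (4); add T.
Step 3: frontier [P-X 11, T-U 2, T-V 7, T-X 14, R-W 8, Q-W 16] → take T-U (2); add U.
Step 4: frontier [P-X 11, T-V 7, T-X 14, U-V 9, R-W 8, Q-W 16] → take T-V (7); add V.
Step 5: frontier [P-X 11, T-X 14, R-V 3, V-X 7, Q-V 12, R-W 8, Q-W 16] → take R-V (3); add R.
Step 6: frontier [P-X 11, R-X 15, T-X 14, V-X 7, Q-V 12, Q-W 16] → take V-X (7); add X.
Step 7: frontier [Q-V 12, Q-W 16] → take Q-V (12); add Q.
Vertex order: P, W, T, U, V, R, X, Q. The 6th vertex is R.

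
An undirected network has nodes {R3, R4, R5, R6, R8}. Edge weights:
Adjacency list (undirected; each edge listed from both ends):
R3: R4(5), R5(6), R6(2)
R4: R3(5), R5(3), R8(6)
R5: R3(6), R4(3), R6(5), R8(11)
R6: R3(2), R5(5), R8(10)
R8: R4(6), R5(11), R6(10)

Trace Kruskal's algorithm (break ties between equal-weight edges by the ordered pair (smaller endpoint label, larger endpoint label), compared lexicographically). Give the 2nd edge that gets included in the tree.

Kruskal: consider edges lightest-first.
R3 R6 (2): add — endpoints in different components.
R4 R5 (3): add — endpoints in different components.
R3 R4 (5): add — endpoints in different components.
R5 R6 (5): skip — R6 and R5 already connected.
R3 R5 (6): skip — R3 and R5 already connected.
R4 R8 (6): add — endpoints in different components.
The 2nd edge added is R4 R5.

R4-R5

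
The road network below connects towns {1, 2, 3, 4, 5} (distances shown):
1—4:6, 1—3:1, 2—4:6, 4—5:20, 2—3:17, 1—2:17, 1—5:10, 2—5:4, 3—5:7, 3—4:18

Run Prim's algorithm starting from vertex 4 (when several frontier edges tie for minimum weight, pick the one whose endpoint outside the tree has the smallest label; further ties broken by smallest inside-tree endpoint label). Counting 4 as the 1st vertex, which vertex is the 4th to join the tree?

Grow the tree from 4 using Prim:
Step 1: cheapest edge leaving the tree is 1—4 (6); add 1.
Step 2: cheapest edge leaving the tree is 1—3 (1); add 3.
Step 3: cheapest edge leaving the tree is 2—4 (6); add 2.
Step 4: cheapest edge leaving the tree is 2—5 (4); add 5.
Vertex order: 4, 1, 3, 2, 5. The 4th vertex is 2.

2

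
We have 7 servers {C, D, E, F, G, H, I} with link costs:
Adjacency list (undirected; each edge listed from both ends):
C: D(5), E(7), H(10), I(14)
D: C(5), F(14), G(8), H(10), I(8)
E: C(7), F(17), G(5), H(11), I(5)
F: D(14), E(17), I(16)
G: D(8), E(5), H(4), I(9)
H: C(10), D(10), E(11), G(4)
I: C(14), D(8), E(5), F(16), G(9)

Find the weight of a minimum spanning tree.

Kruskal: consider edges lightest-first.
G H (4): add. Components now {C} {D} {E} {F} {G,H} {I}
C D (5): add. Components now {C,D} {E} {F} {G,H} {I}
E G (5): add. Components now {C,D} {E,G,H} {F} {I}
E I (5): add. Components now {C,D} {E,G,H,I} {F}
C E (7): add. Components now {C,D,E,G,H,I} {F}
D G (8): skip — D and G already connected.
D I (8): skip — D and I already connected.
G I (9): skip — G and I already connected.
C H (10): skip — C and H already connected.
D H (10): skip — D and H already connected.
E H (11): skip — E and H already connected.
C I (14): skip — C and I already connected.
D F (14): add. Components now {C,D,E,F,G,H,I}
MST edges: G H, C D, E G, E I, C E, D F; total weight 4+5+5+5+7+14 = 40.

40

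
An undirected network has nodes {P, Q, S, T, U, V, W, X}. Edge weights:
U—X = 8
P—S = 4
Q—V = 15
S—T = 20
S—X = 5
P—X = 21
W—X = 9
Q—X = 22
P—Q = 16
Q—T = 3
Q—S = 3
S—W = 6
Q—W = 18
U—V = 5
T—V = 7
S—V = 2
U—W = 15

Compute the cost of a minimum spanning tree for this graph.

28

Sort edges by weight, then run Kruskal:
S—V (2): add — endpoints in different components.
Q—S (3): add — endpoints in different components.
Q—T (3): add — endpoints in different components.
P—S (4): add — endpoints in different components.
S—X (5): add — endpoints in different components.
U—V (5): add — endpoints in different components.
S—W (6): add — endpoints in different components.
MST edges: S—V, Q—S, Q—T, P—S, S—X, U—V, S—W; total weight 2+3+3+4+5+5+6 = 28.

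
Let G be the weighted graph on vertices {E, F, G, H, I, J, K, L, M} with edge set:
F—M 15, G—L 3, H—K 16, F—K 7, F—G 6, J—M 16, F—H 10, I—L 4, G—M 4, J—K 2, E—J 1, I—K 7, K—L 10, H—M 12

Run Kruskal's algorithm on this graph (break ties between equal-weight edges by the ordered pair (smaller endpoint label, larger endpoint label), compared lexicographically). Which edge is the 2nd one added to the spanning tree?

Kruskal: consider edges lightest-first.
E—J (1): add — endpoints in different components.
J—K (2): add — endpoints in different components.
G—L (3): add — endpoints in different components.
G—M (4): add — endpoints in different components.
I—L (4): add — endpoints in different components.
F—G (6): add — endpoints in different components.
F—K (7): add — endpoints in different components.
I—K (7): skip — I and K already connected.
F—H (10): add — endpoints in different components.
The 2nd edge added is J—K.

J-K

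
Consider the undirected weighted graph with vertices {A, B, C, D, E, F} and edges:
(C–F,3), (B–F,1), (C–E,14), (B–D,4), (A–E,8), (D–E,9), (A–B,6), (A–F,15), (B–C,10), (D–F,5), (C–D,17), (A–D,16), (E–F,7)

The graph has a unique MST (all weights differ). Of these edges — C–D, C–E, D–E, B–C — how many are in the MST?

Kruskal's algorithm — process edges by increasing weight (ties by edge label):
B–F (1): add — endpoints in different components.
C–F (3): add — endpoints in different components.
B–D (4): add — endpoints in different components.
D–F (5): skip — D and F already connected.
A–B (6): add — endpoints in different components.
E–F (7): add — endpoints in different components.
MST edge set: {B–F, C–F, B–D, A–B, E–F}.
Of the listed edges, {} are in the MST → 0.

0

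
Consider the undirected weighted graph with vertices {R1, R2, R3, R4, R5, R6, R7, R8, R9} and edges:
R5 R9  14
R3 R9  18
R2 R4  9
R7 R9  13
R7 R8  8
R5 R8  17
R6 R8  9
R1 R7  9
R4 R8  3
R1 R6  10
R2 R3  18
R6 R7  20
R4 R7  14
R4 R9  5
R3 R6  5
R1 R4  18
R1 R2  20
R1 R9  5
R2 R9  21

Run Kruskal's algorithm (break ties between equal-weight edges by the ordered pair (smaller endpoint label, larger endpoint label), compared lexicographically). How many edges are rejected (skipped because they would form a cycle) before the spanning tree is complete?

Sort edges by weight, then run Kruskal:
R4 R8 (3): add — endpoints in different components.
R1 R9 (5): add — endpoints in different components.
R3 R6 (5): add — endpoints in different components.
R4 R9 (5): add — endpoints in different components.
R7 R8 (8): add — endpoints in different components.
R1 R7 (9): skip — R1 and R7 already connected.
R2 R4 (9): add — endpoints in different components.
R6 R8 (9): add — endpoints in different components.
R1 R6 (10): skip — R1 and R6 already connected.
R7 R9 (13): skip — R9 and R7 already connected.
R4 R7 (14): skip — R4 and R7 already connected.
R5 R9 (14): add — endpoints in different components.
Edges rejected before the tree was complete: 4.

4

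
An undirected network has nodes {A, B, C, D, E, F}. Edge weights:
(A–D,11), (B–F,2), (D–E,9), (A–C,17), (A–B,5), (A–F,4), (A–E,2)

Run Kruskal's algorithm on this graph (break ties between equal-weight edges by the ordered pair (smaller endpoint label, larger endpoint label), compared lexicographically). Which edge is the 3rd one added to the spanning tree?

Kruskal: consider edges lightest-first.
A–E (2): add — endpoints in different components.
B–F (2): add — endpoints in different components.
A–F (4): add — endpoints in different components.
A–B (5): skip — A and B already connected.
D–E (9): add — endpoints in different components.
A–D (11): skip — A and D already connected.
A–C (17): add — endpoints in different components.
The 3rd edge added is A–F.

A-F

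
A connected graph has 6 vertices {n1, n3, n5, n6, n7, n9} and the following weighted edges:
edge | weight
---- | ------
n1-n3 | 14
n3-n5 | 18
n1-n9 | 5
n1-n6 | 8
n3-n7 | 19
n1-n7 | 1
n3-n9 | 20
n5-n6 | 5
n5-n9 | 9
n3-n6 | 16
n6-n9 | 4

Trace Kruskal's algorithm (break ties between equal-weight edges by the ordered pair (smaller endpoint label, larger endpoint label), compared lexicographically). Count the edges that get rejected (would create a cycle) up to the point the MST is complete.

Sort edges by weight, then run Kruskal:
n1-n7 (1): add — endpoints in different components.
n6-n9 (4): add — endpoints in different components.
n1-n9 (5): add — endpoints in different components.
n5-n6 (5): add — endpoints in different components.
n1-n6 (8): skip — n6 and n1 already connected.
n5-n9 (9): skip — n9 and n5 already connected.
n1-n3 (14): add — endpoints in different components.
Edges rejected before the tree was complete: 2.

2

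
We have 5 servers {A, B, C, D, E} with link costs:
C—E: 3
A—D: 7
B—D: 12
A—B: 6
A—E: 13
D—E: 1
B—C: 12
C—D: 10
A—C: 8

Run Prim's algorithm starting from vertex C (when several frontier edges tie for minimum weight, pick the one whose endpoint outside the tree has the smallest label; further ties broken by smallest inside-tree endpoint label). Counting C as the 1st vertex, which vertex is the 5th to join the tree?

B

Prim, starting at C.
Step 1: frontier [C—E 3, A—C 8, C—D 10, B—C 12] → take C—E (3); add E.
Step 2: frontier [A—C 8, C—D 10, B—C 12, D—E 1, A—E 13] → take D—E (1); add D.
Step 3: frontier [A—C 8, B—C 12, A—D 7, B—D 12, A—E 13] → take A—D (7); add A.
Step 4: frontier [A—B 6, B—C 12, B—D 12] → take A—B (6); add B.
Vertex order: C, E, D, A, B. The 5th vertex is B.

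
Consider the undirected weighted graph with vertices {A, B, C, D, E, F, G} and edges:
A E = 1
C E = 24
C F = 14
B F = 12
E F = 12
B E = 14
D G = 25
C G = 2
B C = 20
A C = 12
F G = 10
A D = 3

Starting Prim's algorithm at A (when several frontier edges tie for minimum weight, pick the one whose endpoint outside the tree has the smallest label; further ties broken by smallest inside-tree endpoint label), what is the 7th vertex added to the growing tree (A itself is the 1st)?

Prim, starting at A.
Step 1: frontier [A E 1, A D 3, A C 12] → take A E (1); add E.
Step 2: frontier [A D 3, A C 12, E F 12, B E 14, C E 24] → take A D (3); add D.
Step 3: frontier [A C 12, D G 25, E F 12, B E 14, C E 24] → take A C (12); add C.
Step 4: frontier [C G 2, C F 14, B C 20, D G 25, E F 12, B E 14] → take C G (2); add G.
Step 5: frontier [C F 14, B C 20, E F 12, B E 14, F G 10] → take F G (10); add F.
Step 6: frontier [B C 20, B E 14, B F 12] → take B F (12); add B.
Vertex order: A, E, D, C, G, F, B. The 7th vertex is B.

B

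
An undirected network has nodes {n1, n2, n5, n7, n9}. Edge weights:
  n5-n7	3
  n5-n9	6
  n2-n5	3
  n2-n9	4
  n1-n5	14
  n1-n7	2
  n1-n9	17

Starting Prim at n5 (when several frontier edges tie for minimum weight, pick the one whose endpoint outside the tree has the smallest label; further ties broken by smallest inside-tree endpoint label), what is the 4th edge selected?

n2-n9

Grow the tree from n5 using Prim:
Step 1: cheapest edge leaving the tree is n2-n5 (3); add n2.
Step 2: cheapest edge leaving the tree is n5-n7 (3); add n7.
Step 3: cheapest edge leaving the tree is n1-n7 (2); add n1.
Step 4: cheapest edge leaving the tree is n2-n9 (4); add n9.
The 4th edge added is n2-n9.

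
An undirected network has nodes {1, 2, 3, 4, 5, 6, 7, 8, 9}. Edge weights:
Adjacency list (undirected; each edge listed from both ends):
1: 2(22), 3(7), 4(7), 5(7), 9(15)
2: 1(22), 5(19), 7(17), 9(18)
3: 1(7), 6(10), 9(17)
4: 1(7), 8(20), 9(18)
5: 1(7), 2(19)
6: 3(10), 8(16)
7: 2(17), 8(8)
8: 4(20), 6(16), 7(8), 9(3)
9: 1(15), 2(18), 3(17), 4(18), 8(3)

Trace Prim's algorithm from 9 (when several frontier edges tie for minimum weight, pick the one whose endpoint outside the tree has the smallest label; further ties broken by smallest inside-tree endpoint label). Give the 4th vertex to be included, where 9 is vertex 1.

Prim's algorithm from 9:
Step 1: cheapest edge leaving the tree is 8-9 (3); add 8.
Step 2: cheapest edge leaving the tree is 7-8 (8); add 7.
Step 3: cheapest edge leaving the tree is 1-9 (15); add 1.
Step 4: cheapest edge leaving the tree is 1-3 (7); add 3.
Step 5: cheapest edge leaving the tree is 1-4 (7); add 4.
Step 6: cheapest edge leaving the tree is 1-5 (7); add 5.
Step 7: cheapest edge leaving the tree is 3-6 (10); add 6.
Step 8: cheapest edge leaving the tree is 2-7 (17); add 2.
Vertex order: 9, 8, 7, 1, 3, 4, 5, 6, 2. The 4th vertex is 1.

1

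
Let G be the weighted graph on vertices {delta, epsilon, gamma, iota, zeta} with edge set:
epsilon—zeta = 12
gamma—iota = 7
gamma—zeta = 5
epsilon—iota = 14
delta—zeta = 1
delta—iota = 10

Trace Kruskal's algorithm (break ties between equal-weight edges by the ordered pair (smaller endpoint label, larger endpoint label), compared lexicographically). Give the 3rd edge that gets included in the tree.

Sort edges by weight, then run Kruskal:
delta—zeta (1): add. Components now {epsilon} {delta,zeta} {iota} {gamma}
gamma—zeta (5): add. Components now {epsilon} {delta,gamma,zeta} {iota}
gamma—iota (7): add. Components now {epsilon} {delta,gamma,iota,zeta}
delta—iota (10): skip — delta and iota already connected.
epsilon—zeta (12): add. Components now {delta,epsilon,gamma,iota,zeta}
The 3rd edge added is gamma—iota.

gamma-iota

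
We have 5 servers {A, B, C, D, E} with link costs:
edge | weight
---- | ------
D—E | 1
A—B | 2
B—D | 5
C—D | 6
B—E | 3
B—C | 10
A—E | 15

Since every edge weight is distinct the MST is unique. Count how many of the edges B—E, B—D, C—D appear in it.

2

Sort edges by weight, then run Kruskal:
D—E (1): add. Components now {A} {B} {C} {D,E}
A—B (2): add. Components now {A,B} {C} {D,E}
B—E (3): add. Components now {A,B,D,E} {C}
B—D (5): skip — B and D already connected.
C—D (6): add. Components now {A,B,C,D,E}
MST edge set: {D—E, A—B, B—E, C—D}.
Of the listed edges, {B—E, C—D} are in the MST → 2.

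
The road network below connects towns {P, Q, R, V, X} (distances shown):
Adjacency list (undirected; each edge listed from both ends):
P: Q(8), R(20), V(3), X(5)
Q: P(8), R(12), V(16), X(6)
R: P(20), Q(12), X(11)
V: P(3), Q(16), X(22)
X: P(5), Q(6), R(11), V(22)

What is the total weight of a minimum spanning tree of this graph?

Grow the tree from P using Prim:
Step 1: cheapest edge leaving the tree is P-V (3); add V.
Step 2: cheapest edge leaving the tree is P-X (5); add X.
Step 3: cheapest edge leaving the tree is Q-X (6); add Q.
Step 4: cheapest edge leaving the tree is R-X (11); add R.
MST edges: P-V, P-X, Q-X, R-X; total weight 3+5+6+11 = 25.

25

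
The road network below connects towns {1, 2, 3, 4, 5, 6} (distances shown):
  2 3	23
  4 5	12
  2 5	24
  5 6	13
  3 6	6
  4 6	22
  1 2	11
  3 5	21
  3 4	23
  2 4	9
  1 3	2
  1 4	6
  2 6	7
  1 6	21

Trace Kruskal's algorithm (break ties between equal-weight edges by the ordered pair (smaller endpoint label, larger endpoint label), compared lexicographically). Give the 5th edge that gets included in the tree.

Kruskal's algorithm — process edges by increasing weight (ties by edge label):
1 3 (2): add. Components now {1,3} {2} {4} {5} {6}
1 4 (6): add. Components now {1,3,4} {2} {5} {6}
3 6 (6): add. Components now {1,3,4,6} {2} {5}
2 6 (7): add. Components now {1,2,3,4,6} {5}
2 4 (9): skip — 2 and 4 already connected.
1 2 (11): skip — 1 and 2 already connected.
4 5 (12): add. Components now {1,2,3,4,5,6}
The 5th edge added is 4 5.

4-5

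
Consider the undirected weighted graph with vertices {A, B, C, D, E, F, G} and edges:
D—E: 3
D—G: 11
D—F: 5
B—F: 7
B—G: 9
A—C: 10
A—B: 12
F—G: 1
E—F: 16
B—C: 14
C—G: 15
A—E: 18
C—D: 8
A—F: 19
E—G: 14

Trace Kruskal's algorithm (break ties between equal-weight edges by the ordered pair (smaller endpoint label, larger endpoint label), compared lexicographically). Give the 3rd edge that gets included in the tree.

Kruskal: consider edges lightest-first.
F—G (1): add — endpoints in different components.
D—E (3): add — endpoints in different components.
D—F (5): add — endpoints in different components.
B—F (7): add — endpoints in different components.
C—D (8): add — endpoints in different components.
B—G (9): skip — B and G already connected.
A—C (10): add — endpoints in different components.
The 3rd edge added is D—F.

D-F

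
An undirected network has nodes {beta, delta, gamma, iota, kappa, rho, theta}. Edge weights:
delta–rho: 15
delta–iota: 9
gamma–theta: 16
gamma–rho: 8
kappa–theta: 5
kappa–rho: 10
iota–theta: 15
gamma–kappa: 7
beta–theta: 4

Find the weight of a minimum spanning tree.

48

Kruskal: consider edges lightest-first.
beta–theta (4): add — endpoints in different components.
kappa–theta (5): add — endpoints in different components.
gamma–kappa (7): add — endpoints in different components.
gamma–rho (8): add — endpoints in different components.
delta–iota (9): add — endpoints in different components.
kappa–rho (10): skip — kappa and rho already connected.
delta–rho (15): add — endpoints in different components.
MST edges: beta–theta, kappa–theta, gamma–kappa, gamma–rho, delta–iota, delta–rho; total weight 4+5+7+8+9+15 = 48.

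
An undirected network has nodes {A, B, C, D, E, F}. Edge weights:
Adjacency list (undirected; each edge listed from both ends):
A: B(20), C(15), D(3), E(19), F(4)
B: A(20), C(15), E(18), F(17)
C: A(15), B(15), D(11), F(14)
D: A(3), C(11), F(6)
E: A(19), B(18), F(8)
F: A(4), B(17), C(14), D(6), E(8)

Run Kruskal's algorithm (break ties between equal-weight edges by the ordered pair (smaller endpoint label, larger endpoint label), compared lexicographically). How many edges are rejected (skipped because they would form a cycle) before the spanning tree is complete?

Kruskal: consider edges lightest-first.
A—D (3): add — endpoints in different components.
A—F (4): add — endpoints in different components.
D—F (6): skip — D and F already connected.
E—F (8): add — endpoints in different components.
C—D (11): add — endpoints in different components.
C—F (14): skip — C and F already connected.
A—C (15): skip — A and C already connected.
B—C (15): add — endpoints in different components.
Edges rejected before the tree was complete: 3.

3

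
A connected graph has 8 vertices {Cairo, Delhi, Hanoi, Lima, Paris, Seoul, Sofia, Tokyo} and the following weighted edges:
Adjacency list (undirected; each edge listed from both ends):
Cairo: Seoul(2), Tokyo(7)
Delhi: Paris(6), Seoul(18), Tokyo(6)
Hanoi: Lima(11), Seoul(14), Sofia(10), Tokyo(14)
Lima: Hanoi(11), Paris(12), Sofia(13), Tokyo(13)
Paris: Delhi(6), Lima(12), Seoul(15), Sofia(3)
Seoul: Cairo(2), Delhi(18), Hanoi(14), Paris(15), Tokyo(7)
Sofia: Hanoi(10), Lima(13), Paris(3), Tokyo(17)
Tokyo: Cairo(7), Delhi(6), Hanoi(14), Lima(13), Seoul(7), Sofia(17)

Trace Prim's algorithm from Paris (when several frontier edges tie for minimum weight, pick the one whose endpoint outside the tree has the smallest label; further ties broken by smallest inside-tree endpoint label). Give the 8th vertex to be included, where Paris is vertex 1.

Grow the tree from Paris using Prim:
Step 1: cheapest edge leaving the tree is Paris–Sofia (3); add Sofia.
Step 2: cheapest edge leaving the tree is Delhi–Paris (6); add Delhi.
Step 3: cheapest edge leaving the tree is Delhi–Tokyo (6); add Tokyo.
Step 4: cheapest edge leaving the tree is Cairo–Tokyo (7); add Cairo.
Step 5: cheapest edge leaving the tree is Cairo–Seoul (2); add Seoul.
Step 6: cheapest edge leaving the tree is Hanoi–Sofia (10); add Hanoi.
Step 7: cheapest edge leaving the tree is Hanoi–Lima (11); add Lima.
Vertex order: Paris, Sofia, Delhi, Tokyo, Cairo, Seoul, Hanoi, Lima. The 8th vertex is Lima.

Lima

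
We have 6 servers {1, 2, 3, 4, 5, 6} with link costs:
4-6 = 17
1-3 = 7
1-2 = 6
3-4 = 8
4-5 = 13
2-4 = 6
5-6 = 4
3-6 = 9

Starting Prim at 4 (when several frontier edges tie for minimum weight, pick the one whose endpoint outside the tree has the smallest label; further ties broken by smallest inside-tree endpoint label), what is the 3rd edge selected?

Grow the tree from 4 using Prim:
Step 1: frontier [2-4 6, 3-4 8, 4-5 13, 4-6 17] → take 2-4 (6); add 2.
Step 2: frontier [1-2 6, 3-4 8, 4-5 13, 4-6 17] → take 1-2 (6); add 1.
Step 3: frontier [1-3 7, 3-4 8, 4-5 13, 4-6 17] → take 1-3 (7); add 3.
Step 4: frontier [3-6 9, 4-5 13, 4-6 17] → take 3-6 (9); add 6.
Step 5: frontier [4-5 13, 5-6 4] → take 5-6 (4); add 5.
The 3rd edge added is 1-3.

1-3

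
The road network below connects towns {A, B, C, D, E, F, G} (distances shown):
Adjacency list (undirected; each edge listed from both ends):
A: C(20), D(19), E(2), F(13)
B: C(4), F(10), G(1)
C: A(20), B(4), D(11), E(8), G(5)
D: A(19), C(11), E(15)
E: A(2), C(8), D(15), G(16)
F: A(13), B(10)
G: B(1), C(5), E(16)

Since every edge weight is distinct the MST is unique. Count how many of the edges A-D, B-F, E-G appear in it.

1

Kruskal's algorithm — process edges by increasing weight (ties by edge label):
B-G (1): add — endpoints in different components.
A-E (2): add — endpoints in different components.
B-C (4): add — endpoints in different components.
C-G (5): skip — C and G already connected.
C-E (8): add — endpoints in different components.
B-F (10): add — endpoints in different components.
C-D (11): add — endpoints in different components.
MST edge set: {B-G, A-E, B-C, C-E, B-F, C-D}.
Of the listed edges, {B-F} are in the MST → 1.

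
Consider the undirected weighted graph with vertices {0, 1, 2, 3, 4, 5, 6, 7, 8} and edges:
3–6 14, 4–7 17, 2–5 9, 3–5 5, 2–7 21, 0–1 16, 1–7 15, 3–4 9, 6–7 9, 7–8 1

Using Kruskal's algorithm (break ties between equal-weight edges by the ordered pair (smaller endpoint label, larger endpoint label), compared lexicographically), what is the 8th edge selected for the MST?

0-1

Kruskal's algorithm — process edges by increasing weight (ties by edge label):
7–8 (1): add — endpoints in different components.
3–5 (5): add — endpoints in different components.
2–5 (9): add — endpoints in different components.
3–4 (9): add — endpoints in different components.
6–7 (9): add — endpoints in different components.
3–6 (14): add — endpoints in different components.
1–7 (15): add — endpoints in different components.
0–1 (16): add — endpoints in different components.
The 8th edge added is 0–1.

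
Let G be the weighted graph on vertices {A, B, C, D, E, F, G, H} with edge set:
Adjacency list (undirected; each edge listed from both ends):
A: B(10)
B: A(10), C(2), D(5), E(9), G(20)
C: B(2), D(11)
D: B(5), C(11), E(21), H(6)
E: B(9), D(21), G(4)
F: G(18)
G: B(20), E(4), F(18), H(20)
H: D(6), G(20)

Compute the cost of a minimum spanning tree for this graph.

54

Sort edges by weight, then run Kruskal:
B—C (2): add — endpoints in different components.
E—G (4): add — endpoints in different components.
B—D (5): add — endpoints in different components.
D—H (6): add — endpoints in different components.
B—E (9): add — endpoints in different components.
A—B (10): add — endpoints in different components.
C—D (11): skip — C and D already connected.
F—G (18): add — endpoints in different components.
MST edges: B—C, E—G, B—D, D—H, B—E, A—B, F—G; total weight 2+4+5+6+9+10+18 = 54.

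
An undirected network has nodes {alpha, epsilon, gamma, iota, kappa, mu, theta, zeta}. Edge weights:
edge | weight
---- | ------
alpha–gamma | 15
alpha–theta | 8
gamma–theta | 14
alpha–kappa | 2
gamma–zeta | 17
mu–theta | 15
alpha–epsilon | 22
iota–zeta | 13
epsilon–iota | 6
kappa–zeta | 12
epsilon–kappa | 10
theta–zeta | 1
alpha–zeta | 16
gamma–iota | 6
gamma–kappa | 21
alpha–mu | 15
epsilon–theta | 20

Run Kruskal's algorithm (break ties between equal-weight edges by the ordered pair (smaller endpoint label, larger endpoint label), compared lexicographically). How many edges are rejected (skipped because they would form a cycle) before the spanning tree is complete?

Sort edges by weight, then run Kruskal:
theta–zeta (1): add — endpoints in different components.
alpha–kappa (2): add — endpoints in different components.
epsilon–iota (6): add — endpoints in different components.
gamma–iota (6): add — endpoints in different components.
alpha–theta (8): add — endpoints in different components.
epsilon–kappa (10): add — endpoints in different components.
kappa–zeta (12): skip — kappa and zeta already connected.
iota–zeta (13): skip — iota and zeta already connected.
gamma–theta (14): skip — gamma and theta already connected.
alpha–gamma (15): skip — gamma and alpha already connected.
alpha–mu (15): add — endpoints in different components.
Edges rejected before the tree was complete: 4.

4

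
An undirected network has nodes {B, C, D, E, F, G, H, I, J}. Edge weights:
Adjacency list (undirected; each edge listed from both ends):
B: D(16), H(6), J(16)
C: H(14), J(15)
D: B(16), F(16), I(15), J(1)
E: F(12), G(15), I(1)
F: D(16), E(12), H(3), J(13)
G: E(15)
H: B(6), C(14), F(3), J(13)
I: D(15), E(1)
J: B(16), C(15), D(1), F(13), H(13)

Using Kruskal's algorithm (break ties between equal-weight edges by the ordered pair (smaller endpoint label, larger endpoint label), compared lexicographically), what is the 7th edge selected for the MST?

C-H

Kruskal's algorithm — process edges by increasing weight (ties by edge label):
D–J (1): add — endpoints in different components.
E–I (1): add — endpoints in different components.
F–H (3): add — endpoints in different components.
B–H (6): add — endpoints in different components.
E–F (12): add — endpoints in different components.
F–J (13): add — endpoints in different components.
H–J (13): skip — H and J already connected.
C–H (14): add — endpoints in different components.
C–J (15): skip — C and J already connected.
D–I (15): skip — D and I already connected.
E–G (15): add — endpoints in different components.
The 7th edge added is C–H.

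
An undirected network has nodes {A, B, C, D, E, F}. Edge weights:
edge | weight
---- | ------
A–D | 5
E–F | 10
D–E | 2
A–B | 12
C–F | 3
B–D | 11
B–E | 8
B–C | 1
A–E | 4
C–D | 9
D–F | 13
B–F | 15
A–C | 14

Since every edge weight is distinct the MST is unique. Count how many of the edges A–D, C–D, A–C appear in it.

0

Kruskal's algorithm — process edges by increasing weight (ties by edge label):
B–C (1): add. Components now {A} {B,C} {D} {E} {F}
D–E (2): add. Components now {A} {B,C} {D,E} {F}
C–F (3): add. Components now {A} {B,C,F} {D,E}
A–E (4): add. Components now {A,D,E} {B,C,F}
A–D (5): skip — A and D already connected.
B–E (8): add. Components now {A,B,C,D,E,F}
MST edge set: {B–C, D–E, C–F, A–E, B–E}.
Of the listed edges, {} are in the MST → 0.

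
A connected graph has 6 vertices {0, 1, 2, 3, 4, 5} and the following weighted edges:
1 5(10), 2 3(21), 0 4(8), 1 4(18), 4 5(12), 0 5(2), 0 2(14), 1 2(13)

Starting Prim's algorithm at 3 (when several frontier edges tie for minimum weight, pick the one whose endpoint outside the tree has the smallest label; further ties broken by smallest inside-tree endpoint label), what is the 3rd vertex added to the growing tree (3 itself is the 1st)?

Prim's algorithm from 3:
Step 1: cheapest edge leaving the tree is 2 3 (21); add 2.
Step 2: cheapest edge leaving the tree is 1 2 (13); add 1.
Step 3: cheapest edge leaving the tree is 1 5 (10); add 5.
Step 4: cheapest edge leaving the tree is 0 5 (2); add 0.
Step 5: cheapest edge leaving the tree is 0 4 (8); add 4.
Vertex order: 3, 2, 1, 5, 0, 4. The 3rd vertex is 1.

1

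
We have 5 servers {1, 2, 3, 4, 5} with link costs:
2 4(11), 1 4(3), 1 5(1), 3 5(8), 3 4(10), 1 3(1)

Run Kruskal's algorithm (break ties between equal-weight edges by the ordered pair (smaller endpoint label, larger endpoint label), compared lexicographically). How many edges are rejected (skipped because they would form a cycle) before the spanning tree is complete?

Sort edges by weight, then run Kruskal:
1 3 (1): add. Components now {1,3} {2} {4} {5}
1 5 (1): add. Components now {1,3,5} {2} {4}
1 4 (3): add. Components now {1,3,4,5} {2}
3 5 (8): skip — 3 and 5 already connected.
3 4 (10): skip — 3 and 4 already connected.
2 4 (11): add. Components now {1,2,3,4,5}
Edges rejected before the tree was complete: 2.

2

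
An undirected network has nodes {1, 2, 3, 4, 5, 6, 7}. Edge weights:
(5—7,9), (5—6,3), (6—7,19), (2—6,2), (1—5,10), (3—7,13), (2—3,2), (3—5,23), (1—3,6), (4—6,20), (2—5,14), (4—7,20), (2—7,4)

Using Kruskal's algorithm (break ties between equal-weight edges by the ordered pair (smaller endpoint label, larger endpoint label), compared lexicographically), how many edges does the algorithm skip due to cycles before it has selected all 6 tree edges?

Kruskal's algorithm — process edges by increasing weight (ties by edge label):
2—3 (2): add — endpoints in different components.
2—6 (2): add — endpoints in different components.
5—6 (3): add — endpoints in different components.
2—7 (4): add — endpoints in different components.
1—3 (6): add — endpoints in different components.
5—7 (9): skip — 5 and 7 already connected.
1—5 (10): skip — 1 and 5 already connected.
3—7 (13): skip — 3 and 7 already connected.
2—5 (14): skip — 2 and 5 already connected.
6—7 (19): skip — 6 and 7 already connected.
4—6 (20): add — endpoints in different components.
Edges rejected before the tree was complete: 5.

5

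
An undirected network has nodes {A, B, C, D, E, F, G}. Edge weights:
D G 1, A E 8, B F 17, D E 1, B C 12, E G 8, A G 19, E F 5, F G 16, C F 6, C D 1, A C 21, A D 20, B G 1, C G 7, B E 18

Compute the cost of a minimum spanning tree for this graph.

17

Grow the tree from F using Prim:
Step 1: cheapest edge leaving the tree is E F (5); add E.
Step 2: cheapest edge leaving the tree is D E (1); add D.
Step 3: cheapest edge leaving the tree is C D (1); add C.
Step 4: cheapest edge leaving the tree is D G (1); add G.
Step 5: cheapest edge leaving the tree is B G (1); add B.
Step 6: cheapest edge leaving the tree is A E (8); add A.
MST edges: E F, D E, C D, D G, B G, A E; total weight 5+1+1+1+1+8 = 17.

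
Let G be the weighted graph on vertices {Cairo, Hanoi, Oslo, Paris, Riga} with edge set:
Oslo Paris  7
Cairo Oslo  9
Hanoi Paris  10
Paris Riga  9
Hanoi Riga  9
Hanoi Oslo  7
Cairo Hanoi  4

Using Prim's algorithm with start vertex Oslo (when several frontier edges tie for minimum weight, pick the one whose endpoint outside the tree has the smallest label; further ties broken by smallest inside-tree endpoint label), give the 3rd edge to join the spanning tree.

Oslo-Paris

Prim's algorithm from Oslo:
Step 1: frontier [Hanoi Oslo 7, Oslo Paris 7, Cairo Oslo 9] → take Hanoi Oslo (7); add Hanoi.
Step 2: frontier [Cairo Hanoi 4, Hanoi Riga 9, Hanoi Paris 10, Oslo Paris 7, Cairo Oslo 9] → take Cairo Hanoi (4); add Cairo.
Step 3: frontier [Hanoi Riga 9, Hanoi Paris 10, Oslo Paris 7] → take Oslo Paris (7); add Paris.
Step 4: frontier [Hanoi Riga 9, Paris Riga 9] → take Hanoi Riga (9); add Riga.
The 3rd edge added is Oslo Paris.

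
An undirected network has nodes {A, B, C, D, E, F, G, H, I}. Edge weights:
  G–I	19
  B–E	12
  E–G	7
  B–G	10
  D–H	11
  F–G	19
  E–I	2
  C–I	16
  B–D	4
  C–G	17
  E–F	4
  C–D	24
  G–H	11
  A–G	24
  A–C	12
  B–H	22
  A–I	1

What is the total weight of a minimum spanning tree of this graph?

Grow the tree from I using Prim:
Step 1: cheapest edge leaving the tree is A–I (1); add A.
Step 2: cheapest edge leaving the tree is E–I (2); add E.
Step 3: cheapest edge leaving the tree is E–F (4); add F.
Step 4: cheapest edge leaving the tree is E–G (7); add G.
Step 5: cheapest edge leaving the tree is B–G (10); add B.
Step 6: cheapest edge leaving the tree is B–D (4); add D.
Step 7: cheapest edge leaving the tree is D–H (11); add H.
Step 8: cheapest edge leaving the tree is A–C (12); add C.
MST edges: A–I, E–I, E–F, E–G, B–G, B–D, D–H, A–C; total weight 1+2+4+7+10+4+11+12 = 51.

51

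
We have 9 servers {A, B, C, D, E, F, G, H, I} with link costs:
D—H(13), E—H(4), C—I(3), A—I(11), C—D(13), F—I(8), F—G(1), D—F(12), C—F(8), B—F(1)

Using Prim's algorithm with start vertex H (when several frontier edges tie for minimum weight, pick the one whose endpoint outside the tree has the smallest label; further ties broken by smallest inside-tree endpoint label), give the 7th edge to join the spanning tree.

C-I

Prim, starting at H.
Step 1: frontier [E—H 4, D—H 13] → take E—H (4); add E.
Step 2: frontier [D—H 13] → take D—H (13); add D.
Step 3: frontier [D—F 12, C—D 13] → take D—F (12); add F.
Step 4: frontier [C—D 13, B—F 1, F—G 1, C—F 8, F—I 8] → take B—F (1); add B.
Step 5: frontier [C—D 13, F—G 1, C—F 8, F—I 8] → take F—G (1); add G.
Step 6: frontier [C—D 13, C—F 8, F—I 8] → take C—F (8); add C.
Step 7: frontier [C—I 3, F—I 8] → take C—I (3); add I.
Step 8: frontier [A—I 11] → take A—I (11); add A.
The 7th edge added is C—I.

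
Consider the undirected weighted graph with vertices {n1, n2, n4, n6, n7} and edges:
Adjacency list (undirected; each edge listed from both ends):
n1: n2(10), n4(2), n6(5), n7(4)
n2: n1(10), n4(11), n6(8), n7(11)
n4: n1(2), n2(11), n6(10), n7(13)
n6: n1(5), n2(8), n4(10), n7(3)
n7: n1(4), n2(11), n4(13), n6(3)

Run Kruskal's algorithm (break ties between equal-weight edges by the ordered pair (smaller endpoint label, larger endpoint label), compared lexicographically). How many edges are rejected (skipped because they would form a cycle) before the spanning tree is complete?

1

Kruskal: consider edges lightest-first.
n1–n4 (2): add — endpoints in different components.
n6–n7 (3): add — endpoints in different components.
n1–n7 (4): add — endpoints in different components.
n1–n6 (5): skip — n6 and n1 already connected.
n2–n6 (8): add — endpoints in different components.
Edges rejected before the tree was complete: 1.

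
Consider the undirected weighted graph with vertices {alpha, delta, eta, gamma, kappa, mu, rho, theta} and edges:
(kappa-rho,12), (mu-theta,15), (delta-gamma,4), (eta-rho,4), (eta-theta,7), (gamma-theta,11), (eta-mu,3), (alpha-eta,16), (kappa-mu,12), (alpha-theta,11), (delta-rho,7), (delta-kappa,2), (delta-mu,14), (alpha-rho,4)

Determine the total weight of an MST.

Prim, starting at mu.
Step 1: frontier [eta-mu 3, kappa-mu 12, delta-mu 14, mu-theta 15] → take eta-mu (3); add eta.
Step 2: frontier [eta-rho 4, eta-theta 7, alpha-eta 16, kappa-mu 12, delta-mu 14, mu-theta 15] → take eta-rho (4); add rho.
Step 3: frontier [eta-theta 7, alpha-eta 16, kappa-mu 12, delta-mu 14, mu-theta 15, alpha-rho 4, delta-rho 7, kappa-rho 12] → take alpha-rho (4); add alpha.
Step 4: frontier [alpha-theta 11, eta-theta 7, kappa-mu 12, delta-mu 14, mu-theta 15, delta-rho 7, kappa-rho 12] → take delta-rho (7); add delta.
Step 5: frontier [alpha-theta 11, delta-kappa 2, delta-gamma 4, eta-theta 7, kappa-mu 12, mu-theta 15, kappa-rho 12] → take delta-kappa (2); add kappa.
Step 6: frontier [alpha-theta 11, delta-gamma 4, eta-theta 7, mu-theta 15] → take delta-gamma (4); add gamma.
Step 7: frontier [alpha-theta 11, eta-theta 7, gamma-theta 11, mu-theta 15] → take eta-theta (7); add theta.
MST edges: eta-mu, eta-rho, alpha-rho, delta-rho, delta-kappa, delta-gamma, eta-theta; total weight 3+4+4+7+2+4+7 = 31.

31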